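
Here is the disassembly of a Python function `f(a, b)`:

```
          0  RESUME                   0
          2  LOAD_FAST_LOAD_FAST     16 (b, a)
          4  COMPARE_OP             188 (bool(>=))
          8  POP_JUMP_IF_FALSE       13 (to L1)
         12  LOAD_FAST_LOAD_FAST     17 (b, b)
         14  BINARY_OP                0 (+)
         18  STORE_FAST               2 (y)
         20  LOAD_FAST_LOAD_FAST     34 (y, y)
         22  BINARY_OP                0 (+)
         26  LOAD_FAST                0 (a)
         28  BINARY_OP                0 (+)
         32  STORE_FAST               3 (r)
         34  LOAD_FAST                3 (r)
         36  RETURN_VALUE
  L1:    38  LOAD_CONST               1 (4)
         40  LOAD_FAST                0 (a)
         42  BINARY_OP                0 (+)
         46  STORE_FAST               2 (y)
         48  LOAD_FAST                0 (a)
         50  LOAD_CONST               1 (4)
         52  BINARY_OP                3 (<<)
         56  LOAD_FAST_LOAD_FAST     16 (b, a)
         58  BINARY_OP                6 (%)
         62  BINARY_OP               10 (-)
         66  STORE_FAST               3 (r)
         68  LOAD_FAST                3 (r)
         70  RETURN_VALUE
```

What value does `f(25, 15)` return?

LOAD_FAST_LOAD_FAST b,a → push 15,25. Stack: [15, 25]
COMPARE_OP bool(>=) → 15 vs 25 = False. Stack: [False]
POP_JUMP_IF_FALSE → pop False; jump. Stack: []
LOAD_CONST → push 4. Stack: [4]
LOAD_FAST a → push 25. Stack: [4, 25]
BINARY_OP + → 4 + 25 = 29. Stack: [29]
STORE_FAST y → y=29. Stack: []
LOAD_FAST a → push 25. Stack: [25]
LOAD_CONST → push 4. Stack: [25, 4]
BINARY_OP << → 25 << 4 = 400. Stack: [400]
LOAD_FAST_LOAD_FAST b,a → push 15,25. Stack: [400, 15, 25]
BINARY_OP % → 15 % 25 = 15. Stack: [400, 15]
BINARY_OP - → 400 - 15 = 385. Stack: [385]
STORE_FAST r → r=385. Stack: []
LOAD_FAST r → push 385. Stack: [385]
RETURN_VALUE → return 385.

385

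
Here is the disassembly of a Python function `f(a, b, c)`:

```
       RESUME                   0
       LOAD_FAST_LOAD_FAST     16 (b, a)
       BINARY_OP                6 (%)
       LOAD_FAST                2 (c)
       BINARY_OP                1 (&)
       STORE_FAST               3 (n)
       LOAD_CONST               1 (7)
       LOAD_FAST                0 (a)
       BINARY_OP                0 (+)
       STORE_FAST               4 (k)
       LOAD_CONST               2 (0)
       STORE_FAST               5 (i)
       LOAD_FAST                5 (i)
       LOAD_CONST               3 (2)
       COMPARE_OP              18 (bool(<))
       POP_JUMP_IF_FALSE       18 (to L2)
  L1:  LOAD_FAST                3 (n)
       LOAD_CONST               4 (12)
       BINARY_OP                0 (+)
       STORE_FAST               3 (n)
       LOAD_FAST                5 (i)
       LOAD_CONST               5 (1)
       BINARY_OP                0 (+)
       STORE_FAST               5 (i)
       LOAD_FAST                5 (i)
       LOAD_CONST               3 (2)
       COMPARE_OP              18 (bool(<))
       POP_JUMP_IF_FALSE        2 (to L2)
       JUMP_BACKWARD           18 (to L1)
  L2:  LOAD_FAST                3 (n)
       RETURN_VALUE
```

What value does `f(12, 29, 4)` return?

LOAD_FAST_LOAD_FAST b,a → push 29,12. Stack: [29, 12]
BINARY_OP % → 29 % 12 = 5. Stack: [5]
LOAD_FAST c → push 4. Stack: [5, 4]
BINARY_OP & → 5 & 4 = 4. Stack: [4]
STORE_FAST n → n=4. Stack: []
LOAD_CONST → push 7. Stack: [7]
LOAD_FAST a → push 12. Stack: [7, 12]
BINARY_OP + → 7 + 12 = 19. Stack: [19]
STORE_FAST k → k=19. Stack: []
LOAD_CONST → push 0. Stack: [0]
STORE_FAST i → i=0. Stack: []
LOAD_FAST i → push 0. Stack: [0]
LOAD_CONST → push 2. Stack: [0, 2]
COMPARE_OP bool(<) → 0 vs 2 = True. Stack: [True]
POP_JUMP_IF_FALSE → pop True; no jump. Stack: []
LOAD_FAST n → push 4. Stack: [4]
LOAD_CONST → push 12. Stack: [4, 12]
BINARY_OP + → 4 + 12 = 16. Stack: [16]
STORE_FAST n → n=16. Stack: []
LOAD_FAST i → push 0. Stack: [0]
LOAD_CONST → push 1. Stack: [0, 1]
BINARY_OP + → 0 + 1 = 1. Stack: [1]
STORE_FAST i → i=1. Stack: []
LOAD_FAST i → push 1. Stack: [1]
LOAD_CONST → push 2. Stack: [1, 2]
COMPARE_OP bool(<) → 1 vs 2 = True. Stack: [True]
POP_JUMP_IF_FALSE → pop True; no jump. Stack: []
LOAD_FAST n → push 16. Stack: [16]
LOAD_CONST → push 12. Stack: [16, 12]
BINARY_OP + → 16 + 12 = 28. Stack: [28]
STORE_FAST n → n=28. Stack: []
LOAD_FAST i → push 1. Stack: [1]
LOAD_CONST → push 1. Stack: [1, 1]
BINARY_OP + → 1 + 1 = 2. Stack: [2]
STORE_FAST i → i=2. Stack: []
LOAD_FAST i → push 2. Stack: [2]
LOAD_CONST → push 2. Stack: [2, 2]
COMPARE_OP bool(<) → 2 vs 2 = False. Stack: [False]
POP_JUMP_IF_FALSE → pop False; jump. Stack: []
LOAD_FAST n → push 28. Stack: [28]
RETURN_VALUE → return 28.

28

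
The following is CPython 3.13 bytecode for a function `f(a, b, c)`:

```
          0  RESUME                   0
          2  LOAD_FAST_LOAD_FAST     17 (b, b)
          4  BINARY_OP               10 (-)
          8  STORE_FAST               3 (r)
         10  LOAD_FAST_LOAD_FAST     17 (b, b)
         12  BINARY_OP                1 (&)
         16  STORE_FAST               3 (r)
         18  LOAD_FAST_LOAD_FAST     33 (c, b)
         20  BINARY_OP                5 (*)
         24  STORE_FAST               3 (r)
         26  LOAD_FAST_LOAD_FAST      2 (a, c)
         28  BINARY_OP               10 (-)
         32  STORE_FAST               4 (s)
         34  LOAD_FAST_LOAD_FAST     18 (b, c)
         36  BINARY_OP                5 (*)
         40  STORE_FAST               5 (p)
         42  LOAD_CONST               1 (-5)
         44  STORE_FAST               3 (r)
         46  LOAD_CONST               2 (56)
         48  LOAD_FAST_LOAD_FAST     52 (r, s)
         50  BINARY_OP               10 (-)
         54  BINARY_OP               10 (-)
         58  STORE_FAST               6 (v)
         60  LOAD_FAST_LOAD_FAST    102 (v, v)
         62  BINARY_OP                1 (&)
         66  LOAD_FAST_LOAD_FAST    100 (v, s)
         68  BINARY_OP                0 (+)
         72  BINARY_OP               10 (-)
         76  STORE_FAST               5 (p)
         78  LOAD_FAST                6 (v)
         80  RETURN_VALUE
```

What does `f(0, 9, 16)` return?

45

LOAD_FAST_LOAD_FAST b,b → push 9,9. Stack: [9, 9]
BINARY_OP - → 9 - 9 = 0. Stack: [0]
STORE_FAST r → r=0. Stack: []
LOAD_FAST_LOAD_FAST b,b → push 9,9. Stack: [9, 9]
BINARY_OP & → 9 & 9 = 9. Stack: [9]
STORE_FAST r → r=9. Stack: []
LOAD_FAST_LOAD_FAST c,b → push 16,9. Stack: [16, 9]
BINARY_OP * → 16 * 9 = 144. Stack: [144]
STORE_FAST r → r=144. Stack: []
LOAD_FAST_LOAD_FAST a,c → push 0,16. Stack: [0, 16]
BINARY_OP - → 0 - 16 = -16. Stack: [-16]
STORE_FAST s → s=-16. Stack: []
LOAD_FAST_LOAD_FAST b,c → push 9,16. Stack: [9, 16]
BINARY_OP * → 9 * 16 = 144. Stack: [144]
STORE_FAST p → p=144. Stack: []
LOAD_CONST → push -5. Stack: [-5]
STORE_FAST r → r=-5. Stack: []
LOAD_CONST → push 56. Stack: [56]
LOAD_FAST_LOAD_FAST r,s → push -5,-16. Stack: [56, -5, -16]
BINARY_OP - → -5 - -16 = 11. Stack: [56, 11]
BINARY_OP - → 56 - 11 = 45. Stack: [45]
STORE_FAST v → v=45. Stack: []
LOAD_FAST_LOAD_FAST v,v → push 45,45. Stack: [45, 45]
BINARY_OP & → 45 & 45 = 45. Stack: [45]
LOAD_FAST_LOAD_FAST v,s → push 45,-16. Stack: [45, 45, -16]
BINARY_OP + → 45 + -16 = 29. Stack: [45, 29]
BINARY_OP - → 45 - 29 = 16. Stack: [16]
STORE_FAST p → p=16. Stack: []
LOAD_FAST v → push 45. Stack: [45]
RETURN_VALUE → return 45.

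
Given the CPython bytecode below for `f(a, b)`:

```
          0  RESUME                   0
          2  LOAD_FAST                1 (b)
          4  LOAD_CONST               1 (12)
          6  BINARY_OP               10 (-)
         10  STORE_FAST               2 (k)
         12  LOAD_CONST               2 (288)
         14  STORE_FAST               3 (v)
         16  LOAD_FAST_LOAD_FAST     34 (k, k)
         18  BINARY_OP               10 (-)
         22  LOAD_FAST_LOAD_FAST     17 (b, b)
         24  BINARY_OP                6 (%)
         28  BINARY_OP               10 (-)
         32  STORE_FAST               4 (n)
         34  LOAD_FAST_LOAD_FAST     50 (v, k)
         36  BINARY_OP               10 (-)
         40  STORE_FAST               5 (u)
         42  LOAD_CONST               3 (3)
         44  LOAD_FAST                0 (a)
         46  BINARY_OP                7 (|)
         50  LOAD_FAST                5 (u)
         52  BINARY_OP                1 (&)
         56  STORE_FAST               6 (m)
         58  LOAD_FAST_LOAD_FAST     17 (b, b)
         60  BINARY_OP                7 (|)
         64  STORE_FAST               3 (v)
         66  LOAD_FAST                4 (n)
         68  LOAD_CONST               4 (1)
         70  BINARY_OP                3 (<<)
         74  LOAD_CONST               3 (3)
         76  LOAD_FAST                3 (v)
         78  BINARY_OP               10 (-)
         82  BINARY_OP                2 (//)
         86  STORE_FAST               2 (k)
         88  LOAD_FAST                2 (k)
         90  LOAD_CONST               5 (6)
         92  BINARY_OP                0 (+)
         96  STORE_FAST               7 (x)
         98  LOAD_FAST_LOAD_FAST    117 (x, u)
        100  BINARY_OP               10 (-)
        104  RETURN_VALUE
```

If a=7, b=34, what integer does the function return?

-260

LOAD_FAST b → push 34. Stack: [34]
LOAD_CONST → push 12. Stack: [34, 12]
BINARY_OP - → 34 - 12 = 22. Stack: [22]
STORE_FAST k → k=22. Stack: []
LOAD_CONST → push 288. Stack: [288]
STORE_FAST v → v=288. Stack: []
LOAD_FAST_LOAD_FAST k,k → push 22,22. Stack: [22, 22]
BINARY_OP - → 22 - 22 = 0. Stack: [0]
LOAD_FAST_LOAD_FAST b,b → push 34,34. Stack: [0, 34, 34]
BINARY_OP % → 34 % 34 = 0. Stack: [0, 0]
BINARY_OP - → 0 - 0 = 0. Stack: [0]
STORE_FAST n → n=0. Stack: []
LOAD_FAST_LOAD_FAST v,k → push 288,22. Stack: [288, 22]
BINARY_OP - → 288 - 22 = 266. Stack: [266]
STORE_FAST u → u=266. Stack: []
LOAD_CONST → push 3. Stack: [3]
LOAD_FAST a → push 7. Stack: [3, 7]
BINARY_OP | → 3 | 7 = 7. Stack: [7]
LOAD_FAST u → push 266. Stack: [7, 266]
BINARY_OP & → 7 & 266 = 2. Stack: [2]
STORE_FAST m → m=2. Stack: []
LOAD_FAST_LOAD_FAST b,b → push 34,34. Stack: [34, 34]
BINARY_OP | → 34 | 34 = 34. Stack: [34]
STORE_FAST v → v=34. Stack: []
LOAD_FAST n → push 0. Stack: [0]
LOAD_CONST → push 1. Stack: [0, 1]
BINARY_OP << → 0 << 1 = 0. Stack: [0]
LOAD_CONST → push 3. Stack: [0, 3]
LOAD_FAST v → push 34. Stack: [0, 3, 34]
BINARY_OP - → 3 - 34 = -31. Stack: [0, -31]
BINARY_OP // → 0 // -31 = 0. Stack: [0]
STORE_FAST k → k=0. Stack: []
LOAD_FAST k → push 0. Stack: [0]
LOAD_CONST → push 6. Stack: [0, 6]
BINARY_OP + → 0 + 6 = 6. Stack: [6]
STORE_FAST x → x=6. Stack: []
LOAD_FAST_LOAD_FAST x,u → push 6,266. Stack: [6, 266]
BINARY_OP - → 6 - 266 = -260. Stack: [-260]
RETURN_VALUE → return -260.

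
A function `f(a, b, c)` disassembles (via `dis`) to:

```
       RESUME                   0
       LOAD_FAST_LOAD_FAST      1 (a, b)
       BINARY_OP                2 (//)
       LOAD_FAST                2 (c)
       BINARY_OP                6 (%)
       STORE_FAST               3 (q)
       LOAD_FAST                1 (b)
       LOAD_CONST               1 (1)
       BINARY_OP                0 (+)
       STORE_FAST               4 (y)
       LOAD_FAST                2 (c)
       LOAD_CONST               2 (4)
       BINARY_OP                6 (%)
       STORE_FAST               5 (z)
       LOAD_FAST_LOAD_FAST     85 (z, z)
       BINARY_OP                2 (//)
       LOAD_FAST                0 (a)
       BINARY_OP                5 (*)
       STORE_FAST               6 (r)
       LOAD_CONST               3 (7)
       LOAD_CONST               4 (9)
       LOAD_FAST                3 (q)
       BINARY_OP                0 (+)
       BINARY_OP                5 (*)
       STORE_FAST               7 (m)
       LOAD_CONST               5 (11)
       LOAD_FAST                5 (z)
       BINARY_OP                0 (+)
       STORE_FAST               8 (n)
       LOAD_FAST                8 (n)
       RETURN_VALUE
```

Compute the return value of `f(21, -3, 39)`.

LOAD_FAST_LOAD_FAST a,b → push 21,-3. Stack: [21, -3]
BINARY_OP // → 21 // -3 = -7. Stack: [-7]
LOAD_FAST c → push 39. Stack: [-7, 39]
BINARY_OP % → -7 % 39 = 32. Stack: [32]
STORE_FAST q → q=32. Stack: []
LOAD_FAST b → push -3. Stack: [-3]
LOAD_CONST → push 1. Stack: [-3, 1]
BINARY_OP + → -3 + 1 = -2. Stack: [-2]
STORE_FAST y → y=-2. Stack: []
LOAD_FAST c → push 39. Stack: [39]
LOAD_CONST → push 4. Stack: [39, 4]
BINARY_OP % → 39 % 4 = 3. Stack: [3]
STORE_FAST z → z=3. Stack: []
LOAD_FAST_LOAD_FAST z,z → push 3,3. Stack: [3, 3]
BINARY_OP // → 3 // 3 = 1. Stack: [1]
LOAD_FAST a → push 21. Stack: [1, 21]
BINARY_OP * → 1 * 21 = 21. Stack: [21]
STORE_FAST r → r=21. Stack: []
LOAD_CONST → push 7. Stack: [7]
LOAD_CONST → push 9. Stack: [7, 9]
LOAD_FAST q → push 32. Stack: [7, 9, 32]
BINARY_OP + → 9 + 32 = 41. Stack: [7, 41]
BINARY_OP * → 7 * 41 = 287. Stack: [287]
STORE_FAST m → m=287. Stack: []
LOAD_CONST → push 11. Stack: [11]
LOAD_FAST z → push 3. Stack: [11, 3]
BINARY_OP + → 11 + 3 = 14. Stack: [14]
STORE_FAST n → n=14. Stack: []
LOAD_FAST n → push 14. Stack: [14]
RETURN_VALUE → return 14.

14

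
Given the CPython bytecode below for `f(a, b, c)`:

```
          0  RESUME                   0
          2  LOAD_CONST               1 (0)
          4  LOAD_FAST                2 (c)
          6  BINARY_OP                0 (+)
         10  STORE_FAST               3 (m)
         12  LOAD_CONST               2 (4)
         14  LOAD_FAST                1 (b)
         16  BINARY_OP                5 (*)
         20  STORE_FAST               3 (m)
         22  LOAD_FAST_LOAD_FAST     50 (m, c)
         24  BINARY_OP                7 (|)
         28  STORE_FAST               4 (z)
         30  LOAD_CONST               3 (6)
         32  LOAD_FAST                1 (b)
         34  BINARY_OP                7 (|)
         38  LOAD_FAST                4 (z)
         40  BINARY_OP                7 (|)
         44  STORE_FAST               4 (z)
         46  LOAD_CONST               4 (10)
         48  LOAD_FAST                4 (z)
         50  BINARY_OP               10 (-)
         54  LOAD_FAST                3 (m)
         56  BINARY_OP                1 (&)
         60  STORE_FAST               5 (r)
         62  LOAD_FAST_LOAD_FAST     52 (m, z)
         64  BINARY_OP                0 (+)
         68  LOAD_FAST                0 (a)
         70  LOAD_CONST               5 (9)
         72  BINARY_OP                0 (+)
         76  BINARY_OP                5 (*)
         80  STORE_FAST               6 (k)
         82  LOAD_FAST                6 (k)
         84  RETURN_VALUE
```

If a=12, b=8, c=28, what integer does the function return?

1974

LOAD_CONST → push 0. Stack: [0]
LOAD_FAST c → push 28. Stack: [0, 28]
BINARY_OP + → 0 + 28 = 28. Stack: [28]
STORE_FAST m → m=28. Stack: []
LOAD_CONST → push 4. Stack: [4]
LOAD_FAST b → push 8. Stack: [4, 8]
BINARY_OP * → 4 * 8 = 32. Stack: [32]
STORE_FAST m → m=32. Stack: []
LOAD_FAST_LOAD_FAST m,c → push 32,28. Stack: [32, 28]
BINARY_OP | → 32 | 28 = 60. Stack: [60]
STORE_FAST z → z=60. Stack: []
LOAD_CONST → push 6. Stack: [6]
LOAD_FAST b → push 8. Stack: [6, 8]
BINARY_OP | → 6 | 8 = 14. Stack: [14]
LOAD_FAST z → push 60. Stack: [14, 60]
BINARY_OP | → 14 | 60 = 62. Stack: [62]
STORE_FAST z → z=62. Stack: []
LOAD_CONST → push 10. Stack: [10]
LOAD_FAST z → push 62. Stack: [10, 62]
BINARY_OP - → 10 - 62 = -52. Stack: [-52]
LOAD_FAST m → push 32. Stack: [-52, 32]
BINARY_OP & → -52 & 32 = 0. Stack: [0]
STORE_FAST r → r=0. Stack: []
LOAD_FAST_LOAD_FAST m,z → push 32,62. Stack: [32, 62]
BINARY_OP + → 32 + 62 = 94. Stack: [94]
LOAD_FAST a → push 12. Stack: [94, 12]
LOAD_CONST → push 9. Stack: [94, 12, 9]
BINARY_OP + → 12 + 9 = 21. Stack: [94, 21]
BINARY_OP * → 94 * 21 = 1974. Stack: [1974]
STORE_FAST k → k=1974. Stack: []
LOAD_FAST k → push 1974. Stack: [1974]
RETURN_VALUE → return 1974.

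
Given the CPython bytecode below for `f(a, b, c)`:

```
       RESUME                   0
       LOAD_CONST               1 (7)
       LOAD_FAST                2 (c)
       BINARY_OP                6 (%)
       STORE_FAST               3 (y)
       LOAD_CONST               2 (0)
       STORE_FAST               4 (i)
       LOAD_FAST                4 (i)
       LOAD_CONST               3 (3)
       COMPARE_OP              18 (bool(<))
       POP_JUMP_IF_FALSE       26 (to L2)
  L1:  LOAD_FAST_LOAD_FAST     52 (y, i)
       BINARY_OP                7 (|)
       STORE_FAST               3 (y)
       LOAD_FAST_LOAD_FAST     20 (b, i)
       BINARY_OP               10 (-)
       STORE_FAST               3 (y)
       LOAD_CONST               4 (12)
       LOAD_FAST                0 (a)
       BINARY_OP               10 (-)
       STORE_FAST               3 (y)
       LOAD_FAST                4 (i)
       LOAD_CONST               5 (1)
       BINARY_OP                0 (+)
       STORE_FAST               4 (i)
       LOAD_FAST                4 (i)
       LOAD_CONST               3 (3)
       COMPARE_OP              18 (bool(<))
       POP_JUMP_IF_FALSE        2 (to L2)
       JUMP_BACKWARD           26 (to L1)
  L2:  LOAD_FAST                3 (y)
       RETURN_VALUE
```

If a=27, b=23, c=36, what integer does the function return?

LOAD_CONST → push 7
LOAD_FAST c → push 36
BINARY_OP % → 7 % 36 = 7
STORE_FAST y → y=7
LOAD_CONST → push 0
STORE_FAST i → i=0
LOAD_FAST i → push 0
LOAD_CONST → push 3
COMPARE_OP bool(<) → 0 vs 3 = True
POP_JUMP_IF_FALSE → pop True; no jump
LOAD_FAST_LOAD_FAST y,i → push 7,0
BINARY_OP | → 7 | 0 = 7
STORE_FAST y → y=7
LOAD_FAST_LOAD_FAST b,i → push 23,0
BINARY_OP - → 23 - 0 = 23
STORE_FAST y → y=23
LOAD_CONST → push 12
LOAD_FAST a → push 27
BINARY_OP - → 12 - 27 = -15
STORE_FAST y → y=-15
LOAD_FAST i → push 0
LOAD_CONST → push 1
BINARY_OP + → 0 + 1 = 1
STORE_FAST i → i=1
LOAD_FAST i → push 1
LOAD_CONST → push 3
COMPARE_OP bool(<) → 1 vs 3 = True
POP_JUMP_IF_FALSE → pop True; no jump
LOAD_FAST_LOAD_FAST y,i → push -15,1
BINARY_OP | → -15 | 1 = -15
STORE_FAST y → y=-15
LOAD_FAST_LOAD_FAST b,i → push 23,1
BINARY_OP - → 23 - 1 = 22
STORE_FAST y → y=22
LOAD_CONST → push 12
LOAD_FAST a → push 27
BINARY_OP - → 12 - 27 = -15
STORE_FAST y → y=-15
LOAD_FAST i → push 1
LOAD_CONST → push 1
BINARY_OP + → 1 + 1 = 2
STORE_FAST i → i=2
LOAD_FAST i → push 2
LOAD_CONST → push 3
COMPARE_OP bool(<) → 2 vs 3 = True
POP_JUMP_IF_FALSE → pop True; no jump
LOAD_FAST_LOAD_FAST y,i → push -15,2
BINARY_OP | → -15 | 2 = -13
STORE_FAST y → y=-13
LOAD_FAST_LOAD_FAST b,i → push 23,2
BINARY_OP - → 23 - 2 = 21
STORE_FAST y → y=21
LOAD_CONST → push 12
LOAD_FAST a → push 27
BINARY_OP - → 12 - 27 = -15
STORE_FAST y → y=-15
LOAD_FAST i → push 2
LOAD_CONST → push 1
BINARY_OP + → 2 + 1 = 3
STORE_FAST i → i=3
LOAD_FAST i → push 3
LOAD_CONST → push 3
COMPARE_OP bool(<) → 3 vs 3 = False
POP_JUMP_IF_FALSE → pop False; jump
LOAD_FAST y → push -15
RETURN_VALUE → return -15.

-15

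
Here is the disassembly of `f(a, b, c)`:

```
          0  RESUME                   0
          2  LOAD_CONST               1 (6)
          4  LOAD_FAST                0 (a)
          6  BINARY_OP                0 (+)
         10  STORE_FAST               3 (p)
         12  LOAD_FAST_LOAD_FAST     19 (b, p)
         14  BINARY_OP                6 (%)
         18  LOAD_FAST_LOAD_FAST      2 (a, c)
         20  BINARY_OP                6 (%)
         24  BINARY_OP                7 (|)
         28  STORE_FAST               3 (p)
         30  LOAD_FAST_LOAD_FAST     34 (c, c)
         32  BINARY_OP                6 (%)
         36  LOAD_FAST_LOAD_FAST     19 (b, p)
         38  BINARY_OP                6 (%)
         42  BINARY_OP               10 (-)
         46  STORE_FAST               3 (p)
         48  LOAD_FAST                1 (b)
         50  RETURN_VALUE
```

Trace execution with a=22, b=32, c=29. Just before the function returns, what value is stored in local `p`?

-10

LOAD_CONST → push 6. Stack: [6]
LOAD_FAST a → push 22. Stack: [6, 22]
BINARY_OP + → 6 + 22 = 28. Stack: [28]
STORE_FAST p → p=28. Stack: []
LOAD_FAST_LOAD_FAST b,p → push 32,28. Stack: [32, 28]
BINARY_OP % → 32 % 28 = 4. Stack: [4]
LOAD_FAST_LOAD_FAST a,c → push 22,29. Stack: [4, 22, 29]
BINARY_OP % → 22 % 29 = 22. Stack: [4, 22]
BINARY_OP | → 4 | 22 = 22. Stack: [22]
STORE_FAST p → p=22. Stack: []
LOAD_FAST_LOAD_FAST c,c → push 29,29. Stack: [29, 29]
BINARY_OP % → 29 % 29 = 0. Stack: [0]
LOAD_FAST_LOAD_FAST b,p → push 32,22. Stack: [0, 32, 22]
BINARY_OP % → 32 % 22 = 10. Stack: [0, 10]
BINARY_OP - → 0 - 10 = -10. Stack: [-10]
STORE_FAST p → p=-10. Stack: []
LOAD_FAST b → push 32. Stack: [32]
RETURN_VALUE → return 32.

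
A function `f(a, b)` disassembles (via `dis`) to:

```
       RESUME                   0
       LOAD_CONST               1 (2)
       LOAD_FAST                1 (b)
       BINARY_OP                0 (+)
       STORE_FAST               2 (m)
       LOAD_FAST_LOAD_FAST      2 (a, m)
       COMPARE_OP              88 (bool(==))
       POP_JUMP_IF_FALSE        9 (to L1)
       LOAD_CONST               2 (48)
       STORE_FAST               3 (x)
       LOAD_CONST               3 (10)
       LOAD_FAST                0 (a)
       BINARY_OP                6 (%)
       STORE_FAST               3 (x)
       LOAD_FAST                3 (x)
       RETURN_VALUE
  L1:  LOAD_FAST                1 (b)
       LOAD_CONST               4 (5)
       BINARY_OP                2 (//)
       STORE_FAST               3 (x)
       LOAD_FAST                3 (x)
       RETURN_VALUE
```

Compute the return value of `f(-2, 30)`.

6

LOAD_CONST → push 2. Stack: [2]
LOAD_FAST b → push 30. Stack: [2, 30]
BINARY_OP + → 2 + 30 = 32. Stack: [32]
STORE_FAST m → m=32. Stack: []
LOAD_FAST_LOAD_FAST a,m → push -2,32. Stack: [-2, 32]
COMPARE_OP bool(==) → -2 vs 32 = False. Stack: [False]
POP_JUMP_IF_FALSE → pop False; jump. Stack: []
LOAD_FAST b → push 30. Stack: [30]
LOAD_CONST → push 5. Stack: [30, 5]
BINARY_OP // → 30 // 5 = 6. Stack: [6]
STORE_FAST x → x=6. Stack: []
LOAD_FAST x → push 6. Stack: [6]
RETURN_VALUE → return 6.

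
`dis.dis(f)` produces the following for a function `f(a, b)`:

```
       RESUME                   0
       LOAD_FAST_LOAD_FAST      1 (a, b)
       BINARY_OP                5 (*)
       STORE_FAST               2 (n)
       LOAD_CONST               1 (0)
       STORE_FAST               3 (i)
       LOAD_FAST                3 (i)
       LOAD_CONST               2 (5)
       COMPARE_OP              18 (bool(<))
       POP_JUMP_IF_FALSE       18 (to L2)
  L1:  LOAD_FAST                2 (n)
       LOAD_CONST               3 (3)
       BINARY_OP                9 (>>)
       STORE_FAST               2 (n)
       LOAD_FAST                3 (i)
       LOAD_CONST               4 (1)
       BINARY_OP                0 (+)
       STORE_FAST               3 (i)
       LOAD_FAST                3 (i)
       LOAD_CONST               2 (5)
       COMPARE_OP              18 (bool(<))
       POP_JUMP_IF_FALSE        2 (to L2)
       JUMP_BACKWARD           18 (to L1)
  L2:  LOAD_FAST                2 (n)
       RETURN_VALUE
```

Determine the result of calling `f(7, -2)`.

-1

LOAD_FAST_LOAD_FAST a,b → push 7,-2
BINARY_OP * → 7 * -2 = -14
STORE_FAST n → n=-14
LOAD_CONST → push 0
STORE_FAST i → i=0
LOAD_FAST i → push 0
LOAD_CONST → push 5
COMPARE_OP bool(<) → 0 vs 5 = True
POP_JUMP_IF_FALSE → pop True; no jump
LOAD_FAST n → push -14
LOAD_CONST → push 3
BINARY_OP >> → -14 >> 3 = -2
STORE_FAST n → n=-2
LOAD_FAST i → push 0
LOAD_CONST → push 1
BINARY_OP + → 0 + 1 = 1
STORE_FAST i → i=1
LOAD_FAST i → push 1
LOAD_CONST → push 5
COMPARE_OP bool(<) → 1 vs 5 = True
POP_JUMP_IF_FALSE → pop True; no jump
LOAD_FAST n → push -2
LOAD_CONST → push 3
BINARY_OP >> → -2 >> 3 = -1
STORE_FAST n → n=-1
LOAD_FAST i → push 1
LOAD_CONST → push 1
BINARY_OP + → 1 + 1 = 2
STORE_FAST i → i=2
LOAD_FAST i → push 2
LOAD_CONST → push 5
COMPARE_OP bool(<) → 2 vs 5 = True
POP_JUMP_IF_FALSE → pop True; no jump
LOAD_FAST n → push -1
LOAD_CONST → push 3
BINARY_OP >> → -1 >> 3 = -1
STORE_FAST n → n=-1
LOAD_FAST i → push 2
LOAD_CONST → push 1
BINARY_OP + → 2 + 1 = 3
STORE_FAST i → i=3
LOAD_FAST i → push 3
LOAD_CONST → push 5
COMPARE_OP bool(<) → 3 vs 5 = True
POP_JUMP_IF_FALSE → pop True; no jump
LOAD_FAST n → push -1
LOAD_CONST → push 3
BINARY_OP >> → -1 >> 3 = -1
STORE_FAST n → n=-1
LOAD_FAST i → push 3
LOAD_CONST → push 1
BINARY_OP + → 3 + 1 = 4
STORE_FAST i → i=4
LOAD_FAST i → push 4
LOAD_CONST → push 5
COMPARE_OP bool(<) → 4 vs 5 = True
POP_JUMP_IF_FALSE → pop True; no jump
LOAD_FAST n → push -1
LOAD_CONST → push 3
BINARY_OP >> → -1 >> 3 = -1
STORE_FAST n → n=-1
LOAD_FAST i → push 4
LOAD_CONST → push 1
BINARY_OP + → 4 + 1 = 5
STORE_FAST i → i=5
LOAD_FAST i → push 5
LOAD_CONST → push 5
COMPARE_OP bool(<) → 5 vs 5 = False
POP_JUMP_IF_FALSE → pop False; jump
LOAD_FAST n → push -1
RETURN_VALUE → return -1.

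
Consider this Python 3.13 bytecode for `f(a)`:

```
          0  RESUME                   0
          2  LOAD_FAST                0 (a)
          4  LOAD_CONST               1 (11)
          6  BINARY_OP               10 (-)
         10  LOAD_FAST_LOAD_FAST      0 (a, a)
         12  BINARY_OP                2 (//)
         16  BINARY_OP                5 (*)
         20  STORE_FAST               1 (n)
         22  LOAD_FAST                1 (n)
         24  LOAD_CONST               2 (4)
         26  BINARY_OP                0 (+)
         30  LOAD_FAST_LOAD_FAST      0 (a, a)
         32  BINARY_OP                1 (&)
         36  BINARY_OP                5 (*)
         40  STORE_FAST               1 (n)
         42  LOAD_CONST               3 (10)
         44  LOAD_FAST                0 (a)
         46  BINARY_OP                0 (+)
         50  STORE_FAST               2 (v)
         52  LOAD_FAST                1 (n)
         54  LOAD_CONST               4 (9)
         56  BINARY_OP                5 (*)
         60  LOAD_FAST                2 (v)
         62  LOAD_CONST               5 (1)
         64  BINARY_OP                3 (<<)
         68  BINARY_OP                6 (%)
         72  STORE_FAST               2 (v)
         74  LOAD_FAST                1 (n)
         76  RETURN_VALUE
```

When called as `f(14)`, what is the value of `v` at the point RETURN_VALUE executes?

18

LOAD_FAST a → push 14. Stack: [14]
LOAD_CONST → push 11. Stack: [14, 11]
BINARY_OP - → 14 - 11 = 3. Stack: [3]
LOAD_FAST_LOAD_FAST a,a → push 14,14. Stack: [3, 14, 14]
BINARY_OP // → 14 // 14 = 1. Stack: [3, 1]
BINARY_OP * → 3 * 1 = 3. Stack: [3]
STORE_FAST n → n=3. Stack: []
LOAD_FAST n → push 3. Stack: [3]
LOAD_CONST → push 4. Stack: [3, 4]
BINARY_OP + → 3 + 4 = 7. Stack: [7]
LOAD_FAST_LOAD_FAST a,a → push 14,14. Stack: [7, 14, 14]
BINARY_OP & → 14 & 14 = 14. Stack: [7, 14]
BINARY_OP * → 7 * 14 = 98. Stack: [98]
STORE_FAST n → n=98. Stack: []
LOAD_CONST → push 10. Stack: [10]
LOAD_FAST a → push 14. Stack: [10, 14]
BINARY_OP + → 10 + 14 = 24. Stack: [24]
STORE_FAST v → v=24. Stack: []
LOAD_FAST n → push 98. Stack: [98]
LOAD_CONST → push 9. Stack: [98, 9]
BINARY_OP * → 98 * 9 = 882. Stack: [882]
LOAD_FAST v → push 24. Stack: [882, 24]
LOAD_CONST → push 1. Stack: [882, 24, 1]
BINARY_OP << → 24 << 1 = 48. Stack: [882, 48]
BINARY_OP % → 882 % 48 = 18. Stack: [18]
STORE_FAST v → v=18. Stack: []
LOAD_FAST n → push 98. Stack: [98]
RETURN_VALUE → return 98.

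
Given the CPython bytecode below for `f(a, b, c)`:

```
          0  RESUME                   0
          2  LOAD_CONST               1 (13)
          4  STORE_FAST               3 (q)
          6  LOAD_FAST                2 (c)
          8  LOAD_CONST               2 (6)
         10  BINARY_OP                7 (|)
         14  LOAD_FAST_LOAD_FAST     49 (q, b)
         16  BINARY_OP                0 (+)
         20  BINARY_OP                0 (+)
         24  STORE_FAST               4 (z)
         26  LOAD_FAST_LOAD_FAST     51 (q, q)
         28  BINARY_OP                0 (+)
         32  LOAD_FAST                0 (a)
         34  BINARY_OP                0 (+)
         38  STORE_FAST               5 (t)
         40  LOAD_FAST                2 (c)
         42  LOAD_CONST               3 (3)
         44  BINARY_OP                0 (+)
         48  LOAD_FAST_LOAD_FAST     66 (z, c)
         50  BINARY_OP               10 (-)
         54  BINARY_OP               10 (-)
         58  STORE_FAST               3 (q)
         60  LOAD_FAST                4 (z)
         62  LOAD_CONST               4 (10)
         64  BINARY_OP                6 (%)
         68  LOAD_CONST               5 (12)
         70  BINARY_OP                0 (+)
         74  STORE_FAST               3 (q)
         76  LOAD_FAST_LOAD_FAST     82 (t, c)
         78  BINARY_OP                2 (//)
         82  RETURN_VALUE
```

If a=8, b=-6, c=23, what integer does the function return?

1

LOAD_CONST → push 13. Stack: [13]
STORE_FAST q → q=13. Stack: []
LOAD_FAST c → push 23. Stack: [23]
LOAD_CONST → push 6. Stack: [23, 6]
BINARY_OP | → 23 | 6 = 23. Stack: [23]
LOAD_FAST_LOAD_FAST q,b → push 13,-6. Stack: [23, 13, -6]
BINARY_OP + → 13 + -6 = 7. Stack: [23, 7]
BINARY_OP + → 23 + 7 = 30. Stack: [30]
STORE_FAST z → z=30. Stack: []
LOAD_FAST_LOAD_FAST q,q → push 13,13. Stack: [13, 13]
BINARY_OP + → 13 + 13 = 26. Stack: [26]
LOAD_FAST a → push 8. Stack: [26, 8]
BINARY_OP + → 26 + 8 = 34. Stack: [34]
STORE_FAST t → t=34. Stack: []
LOAD_FAST c → push 23. Stack: [23]
LOAD_CONST → push 3. Stack: [23, 3]
BINARY_OP + → 23 + 3 = 26. Stack: [26]
LOAD_FAST_LOAD_FAST z,c → push 30,23. Stack: [26, 30, 23]
BINARY_OP - → 30 - 23 = 7. Stack: [26, 7]
BINARY_OP - → 26 - 7 = 19. Stack: [19]
STORE_FAST q → q=19. Stack: []
LOAD_FAST z → push 30. Stack: [30]
LOAD_CONST → push 10. Stack: [30, 10]
BINARY_OP % → 30 % 10 = 0. Stack: [0]
LOAD_CONST → push 12. Stack: [0, 12]
BINARY_OP + → 0 + 12 = 12. Stack: [12]
STORE_FAST q → q=12. Stack: []
LOAD_FAST_LOAD_FAST t,c → push 34,23. Stack: [34, 23]
BINARY_OP // → 34 // 23 = 1. Stack: [1]
RETURN_VALUE → return 1.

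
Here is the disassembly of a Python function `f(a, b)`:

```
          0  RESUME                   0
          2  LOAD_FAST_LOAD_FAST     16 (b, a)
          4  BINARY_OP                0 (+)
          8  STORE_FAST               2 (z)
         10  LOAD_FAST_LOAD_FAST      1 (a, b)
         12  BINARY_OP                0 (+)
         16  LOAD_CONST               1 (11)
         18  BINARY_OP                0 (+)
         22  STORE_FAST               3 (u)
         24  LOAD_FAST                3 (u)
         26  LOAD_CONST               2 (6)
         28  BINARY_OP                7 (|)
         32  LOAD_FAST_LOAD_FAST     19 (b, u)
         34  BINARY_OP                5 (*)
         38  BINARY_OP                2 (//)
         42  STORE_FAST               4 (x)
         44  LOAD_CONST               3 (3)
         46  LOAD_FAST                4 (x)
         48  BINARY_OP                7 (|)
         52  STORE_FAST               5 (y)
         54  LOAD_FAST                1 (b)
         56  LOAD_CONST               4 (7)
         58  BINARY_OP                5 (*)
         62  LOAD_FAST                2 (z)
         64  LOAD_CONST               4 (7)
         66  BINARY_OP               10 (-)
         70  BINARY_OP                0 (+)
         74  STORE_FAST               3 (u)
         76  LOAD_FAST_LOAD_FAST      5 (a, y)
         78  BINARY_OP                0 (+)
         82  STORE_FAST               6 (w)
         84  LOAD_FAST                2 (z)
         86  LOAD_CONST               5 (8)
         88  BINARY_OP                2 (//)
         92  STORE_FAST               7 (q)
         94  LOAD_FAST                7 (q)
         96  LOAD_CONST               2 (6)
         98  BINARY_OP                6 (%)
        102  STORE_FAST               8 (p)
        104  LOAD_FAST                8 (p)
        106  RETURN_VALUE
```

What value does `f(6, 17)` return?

2

LOAD_FAST_LOAD_FAST b,a → push 17,6. Stack: [17, 6]
BINARY_OP + → 17 + 6 = 23. Stack: [23]
STORE_FAST z → z=23. Stack: []
LOAD_FAST_LOAD_FAST a,b → push 6,17. Stack: [6, 17]
BINARY_OP + → 6 + 17 = 23. Stack: [23]
LOAD_CONST → push 11. Stack: [23, 11]
BINARY_OP + → 23 + 11 = 34. Stack: [34]
STORE_FAST u → u=34. Stack: []
LOAD_FAST u → push 34. Stack: [34]
LOAD_CONST → push 6. Stack: [34, 6]
BINARY_OP | → 34 | 6 = 38. Stack: [38]
LOAD_FAST_LOAD_FAST b,u → push 17,34. Stack: [38, 17, 34]
BINARY_OP * → 17 * 34 = 578. Stack: [38, 578]
BINARY_OP // → 38 // 578 = 0. Stack: [0]
STORE_FAST x → x=0. Stack: []
LOAD_CONST → push 3. Stack: [3]
LOAD_FAST x → push 0. Stack: [3, 0]
BINARY_OP | → 3 | 0 = 3. Stack: [3]
STORE_FAST y → y=3. Stack: []
LOAD_FAST b → push 17. Stack: [17]
LOAD_CONST → push 7. Stack: [17, 7]
BINARY_OP * → 17 * 7 = 119. Stack: [119]
LOAD_FAST z → push 23. Stack: [119, 23]
LOAD_CONST → push 7. Stack: [119, 23, 7]
BINARY_OP - → 23 - 7 = 16. Stack: [119, 16]
BINARY_OP + → 119 + 16 = 135. Stack: [135]
STORE_FAST u → u=135. Stack: []
LOAD_FAST_LOAD_FAST a,y → push 6,3. Stack: [6, 3]
BINARY_OP + → 6 + 3 = 9. Stack: [9]
STORE_FAST w → w=9. Stack: []
LOAD_FAST z → push 23. Stack: [23]
LOAD_CONST → push 8. Stack: [23, 8]
BINARY_OP // → 23 // 8 = 2. Stack: [2]
STORE_FAST q → q=2. Stack: []
LOAD_FAST q → push 2. Stack: [2]
LOAD_CONST → push 6. Stack: [2, 6]
BINARY_OP % → 2 % 6 = 2. Stack: [2]
STORE_FAST p → p=2. Stack: []
LOAD_FAST p → push 2. Stack: [2]
RETURN_VALUE → return 2.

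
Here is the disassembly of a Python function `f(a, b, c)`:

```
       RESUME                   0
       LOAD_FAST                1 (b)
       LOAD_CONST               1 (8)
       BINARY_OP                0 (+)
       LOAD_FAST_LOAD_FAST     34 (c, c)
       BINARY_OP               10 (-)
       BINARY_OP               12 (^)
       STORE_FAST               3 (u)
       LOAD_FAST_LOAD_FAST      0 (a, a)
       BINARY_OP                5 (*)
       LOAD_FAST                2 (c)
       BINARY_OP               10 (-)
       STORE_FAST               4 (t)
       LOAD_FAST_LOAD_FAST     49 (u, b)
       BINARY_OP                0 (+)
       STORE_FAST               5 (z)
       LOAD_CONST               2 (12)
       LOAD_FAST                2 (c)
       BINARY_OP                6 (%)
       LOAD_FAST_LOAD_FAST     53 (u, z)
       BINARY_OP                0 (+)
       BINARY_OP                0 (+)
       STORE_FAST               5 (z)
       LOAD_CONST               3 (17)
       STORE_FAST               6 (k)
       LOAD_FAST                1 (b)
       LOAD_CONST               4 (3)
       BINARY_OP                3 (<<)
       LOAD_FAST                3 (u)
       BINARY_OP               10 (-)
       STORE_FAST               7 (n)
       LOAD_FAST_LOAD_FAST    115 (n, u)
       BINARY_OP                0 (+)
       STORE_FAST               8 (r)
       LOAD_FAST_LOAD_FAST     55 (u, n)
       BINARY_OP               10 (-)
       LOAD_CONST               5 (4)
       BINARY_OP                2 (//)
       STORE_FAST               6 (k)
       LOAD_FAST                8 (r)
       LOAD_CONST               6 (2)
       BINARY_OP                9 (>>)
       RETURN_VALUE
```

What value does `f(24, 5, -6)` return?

LOAD_FAST b → push 5. Stack: [5]
LOAD_CONST → push 8. Stack: [5, 8]
BINARY_OP + → 5 + 8 = 13. Stack: [13]
LOAD_FAST_LOAD_FAST c,c → push -6,-6. Stack: [13, -6, -6]
BINARY_OP - → -6 - -6 = 0. Stack: [13, 0]
BINARY_OP ^ → 13 ^ 0 = 13. Stack: [13]
STORE_FAST u → u=13. Stack: []
LOAD_FAST_LOAD_FAST a,a → push 24,24. Stack: [24, 24]
BINARY_OP * → 24 * 24 = 576. Stack: [576]
LOAD_FAST c → push -6. Stack: [576, -6]
BINARY_OP - → 576 - -6 = 582. Stack: [582]
STORE_FAST t → t=582. Stack: []
LOAD_FAST_LOAD_FAST u,b → push 13,5. Stack: [13, 5]
BINARY_OP + → 13 + 5 = 18. Stack: [18]
STORE_FAST z → z=18. Stack: []
LOAD_CONST → push 12. Stack: [12]
LOAD_FAST c → push -6. Stack: [12, -6]
BINARY_OP % → 12 % -6 = 0. Stack: [0]
LOAD_FAST_LOAD_FAST u,z → push 13,18. Stack: [0, 13, 18]
BINARY_OP + → 13 + 18 = 31. Stack: [0, 31]
BINARY_OP + → 0 + 31 = 31. Stack: [31]
STORE_FAST z → z=31. Stack: []
LOAD_CONST → push 17. Stack: [17]
STORE_FAST k → k=17. Stack: []
LOAD_FAST b → push 5. Stack: [5]
LOAD_CONST → push 3. Stack: [5, 3]
BINARY_OP << → 5 << 3 = 40. Stack: [40]
LOAD_FAST u → push 13. Stack: [40, 13]
BINARY_OP - → 40 - 13 = 27. Stack: [27]
STORE_FAST n → n=27. Stack: []
LOAD_FAST_LOAD_FAST n,u → push 27,13. Stack: [27, 13]
BINARY_OP + → 27 + 13 = 40. Stack: [40]
STORE_FAST r → r=40. Stack: []
LOAD_FAST_LOAD_FAST u,n → push 13,27. Stack: [13, 27]
BINARY_OP - → 13 - 27 = -14. Stack: [-14]
LOAD_CONST → push 4. Stack: [-14, 4]
BINARY_OP // → -14 // 4 = -4. Stack: [-4]
STORE_FAST k → k=-4. Stack: []
LOAD_FAST r → push 40. Stack: [40]
LOAD_CONST → push 2. Stack: [40, 2]
BINARY_OP >> → 40 >> 2 = 10. Stack: [10]
RETURN_VALUE → return 10.

10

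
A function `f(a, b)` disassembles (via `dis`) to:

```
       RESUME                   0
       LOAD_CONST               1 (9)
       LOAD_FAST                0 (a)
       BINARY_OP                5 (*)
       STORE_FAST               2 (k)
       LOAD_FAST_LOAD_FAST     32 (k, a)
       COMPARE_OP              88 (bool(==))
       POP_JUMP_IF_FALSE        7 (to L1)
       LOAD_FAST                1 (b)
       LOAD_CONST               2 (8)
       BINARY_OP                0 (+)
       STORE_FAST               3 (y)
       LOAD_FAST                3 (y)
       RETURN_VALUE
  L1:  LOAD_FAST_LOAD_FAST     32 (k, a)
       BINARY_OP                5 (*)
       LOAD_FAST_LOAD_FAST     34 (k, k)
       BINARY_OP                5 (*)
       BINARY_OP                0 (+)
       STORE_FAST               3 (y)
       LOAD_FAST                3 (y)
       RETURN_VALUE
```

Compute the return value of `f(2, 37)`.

LOAD_CONST → push 9. Stack: [9]
LOAD_FAST a → push 2. Stack: [9, 2]
BINARY_OP * → 9 * 2 = 18. Stack: [18]
STORE_FAST k → k=18. Stack: []
LOAD_FAST_LOAD_FAST k,a → push 18,2. Stack: [18, 2]
COMPARE_OP bool(==) → 18 vs 2 = False. Stack: [False]
POP_JUMP_IF_FALSE → pop False; jump. Stack: []
LOAD_FAST_LOAD_FAST k,a → push 18,2. Stack: [18, 2]
BINARY_OP * → 18 * 2 = 36. Stack: [36]
LOAD_FAST_LOAD_FAST k,k → push 18,18. Stack: [36, 18, 18]
BINARY_OP * → 18 * 18 = 324. Stack: [36, 324]
BINARY_OP + → 36 + 324 = 360. Stack: [360]
STORE_FAST y → y=360. Stack: []
LOAD_FAST y → push 360. Stack: [360]
RETURN_VALUE → return 360.

360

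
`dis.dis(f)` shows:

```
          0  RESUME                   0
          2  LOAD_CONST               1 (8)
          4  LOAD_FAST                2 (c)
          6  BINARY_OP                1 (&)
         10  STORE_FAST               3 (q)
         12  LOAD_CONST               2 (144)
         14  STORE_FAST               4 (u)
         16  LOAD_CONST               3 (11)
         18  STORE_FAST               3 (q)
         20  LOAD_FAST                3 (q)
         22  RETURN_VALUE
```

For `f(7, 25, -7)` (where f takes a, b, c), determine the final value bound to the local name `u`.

144

LOAD_CONST → push 8. Stack: [8]
LOAD_FAST c → push -7. Stack: [8, -7]
BINARY_OP & → 8 & -7 = 8. Stack: [8]
STORE_FAST q → q=8. Stack: []
LOAD_CONST → push 144. Stack: [144]
STORE_FAST u → u=144. Stack: []
LOAD_CONST → push 11. Stack: [11]
STORE_FAST q → q=11. Stack: []
LOAD_FAST q → push 11. Stack: [11]
RETURN_VALUE → return 11.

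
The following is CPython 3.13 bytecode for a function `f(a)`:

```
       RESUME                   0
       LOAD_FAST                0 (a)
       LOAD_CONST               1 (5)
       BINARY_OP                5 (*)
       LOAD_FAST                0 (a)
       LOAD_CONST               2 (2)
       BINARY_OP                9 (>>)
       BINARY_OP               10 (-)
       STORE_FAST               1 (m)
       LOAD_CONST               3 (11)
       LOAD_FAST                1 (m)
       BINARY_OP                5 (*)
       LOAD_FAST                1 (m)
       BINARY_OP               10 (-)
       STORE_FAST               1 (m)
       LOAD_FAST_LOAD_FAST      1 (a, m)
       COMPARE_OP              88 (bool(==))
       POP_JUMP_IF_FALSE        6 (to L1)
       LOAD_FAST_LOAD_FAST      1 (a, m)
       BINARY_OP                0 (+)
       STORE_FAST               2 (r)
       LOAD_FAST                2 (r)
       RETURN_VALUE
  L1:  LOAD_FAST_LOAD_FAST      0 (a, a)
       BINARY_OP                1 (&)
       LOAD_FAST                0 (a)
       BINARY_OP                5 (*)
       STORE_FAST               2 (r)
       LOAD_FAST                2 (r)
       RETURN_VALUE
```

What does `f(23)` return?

529

LOAD_FAST a → push 23. Stack: [23]
LOAD_CONST → push 5. Stack: [23, 5]
BINARY_OP * → 23 * 5 = 115. Stack: [115]
LOAD_FAST a → push 23. Stack: [115, 23]
LOAD_CONST → push 2. Stack: [115, 23, 2]
BINARY_OP >> → 23 >> 2 = 5. Stack: [115, 5]
BINARY_OP - → 115 - 5 = 110. Stack: [110]
STORE_FAST m → m=110. Stack: []
LOAD_CONST → push 11. Stack: [11]
LOAD_FAST m → push 110. Stack: [11, 110]
BINARY_OP * → 11 * 110 = 1210. Stack: [1210]
LOAD_FAST m → push 110. Stack: [1210, 110]
BINARY_OP - → 1210 - 110 = 1100. Stack: [1100]
STORE_FAST m → m=1100. Stack: []
LOAD_FAST_LOAD_FAST a,m → push 23,1100. Stack: [23, 1100]
COMPARE_OP bool(==) → 23 vs 1100 = False. Stack: [False]
POP_JUMP_IF_FALSE → pop False; jump. Stack: []
LOAD_FAST_LOAD_FAST a,a → push 23,23. Stack: [23, 23]
BINARY_OP & → 23 & 23 = 23. Stack: [23]
LOAD_FAST a → push 23. Stack: [23, 23]
BINARY_OP * → 23 * 23 = 529. Stack: [529]
STORE_FAST r → r=529. Stack: []
LOAD_FAST r → push 529. Stack: [529]
RETURN_VALUE → return 529.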